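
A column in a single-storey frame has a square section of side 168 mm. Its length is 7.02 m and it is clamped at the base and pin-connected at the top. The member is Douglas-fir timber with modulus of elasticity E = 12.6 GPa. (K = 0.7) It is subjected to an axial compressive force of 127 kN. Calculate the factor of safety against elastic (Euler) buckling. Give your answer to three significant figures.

n ≈ 2.69

I = a⁴/12 = 168⁴/12 = 6.638×10^7 mm⁴
I = 6.638×10^7 mm⁴ = 6.638×10^-5 m⁴
Effective length L_e = K·L = 0.7 × 7.02 = 4.914 m
P_cr = π²EI / L_e² = π² × 12.6×10⁹ × 6.638×10^-5 / 4.914² = 3.419×10^5 N
Factor of safety n = P_cr / P = 341.87 / 127 = 2.69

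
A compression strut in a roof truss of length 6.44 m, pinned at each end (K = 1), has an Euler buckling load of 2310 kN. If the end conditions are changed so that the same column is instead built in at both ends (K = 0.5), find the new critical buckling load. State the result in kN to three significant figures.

P_cr ∝ 1/K², so P_cr,new = P_cr,old × (K_old/K_new)² = 2310 × (1/0.5)²
= 2310 × 4.000 = 9240 kN

P_cr ≈ 9240 kN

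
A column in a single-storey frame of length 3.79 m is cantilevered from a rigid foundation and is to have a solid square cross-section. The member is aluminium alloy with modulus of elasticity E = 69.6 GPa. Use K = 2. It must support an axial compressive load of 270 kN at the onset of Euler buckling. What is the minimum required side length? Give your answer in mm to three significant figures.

L_e = K·L = 2 × 3.79 = 7.580 m
Required I = P_cr·L_e²/(π²E) = 2.700×10^5 × 7.580² / (π² × 6.96×10^10) = 2.258×10^-5 m⁴
I_req = 2.258×10^7 mm⁴
Solid square: I = a⁴/12  ⇒  a = (12I)^(1/4) = (12×2.258×10^7)^(1/4) = 128 mm

a ≈ 128 mm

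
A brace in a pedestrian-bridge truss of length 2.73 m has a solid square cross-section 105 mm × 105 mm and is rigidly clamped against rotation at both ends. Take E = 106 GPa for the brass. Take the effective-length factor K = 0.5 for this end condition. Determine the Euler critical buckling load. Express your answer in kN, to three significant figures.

I = a⁴/12 = 105⁴/12 = 1.013×10^7 mm⁴
I = 1.013×10^7 mm⁴ = 1.013×10^-5 m⁴
Effective length L_e = K·L = 0.5 × 2.73 = 1.365 m
P_cr = π²EI / L_e² = π² × 106×10⁹ × 1.013×10^-5 / 1.365² = 5.687×10^6 N

P_cr ≈ 5690 kN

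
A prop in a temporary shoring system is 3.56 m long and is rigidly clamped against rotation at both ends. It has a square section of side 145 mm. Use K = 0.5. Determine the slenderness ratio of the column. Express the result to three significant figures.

λ ≈ 42.5

I = a⁴/12 = 145⁴/12 = 3.684×10^7 mm⁴
A = 2.103×10^4 mm²;  r_min = √(I/A) = √(3.684×10^7/2.103×10^4) = 41.86 mm
L_e = K·L = 0.5 × 3.56 m = 1.780 m = 1780.0 mm
λ = L_e / r_min = 1780.0 / 41.86 = 42.5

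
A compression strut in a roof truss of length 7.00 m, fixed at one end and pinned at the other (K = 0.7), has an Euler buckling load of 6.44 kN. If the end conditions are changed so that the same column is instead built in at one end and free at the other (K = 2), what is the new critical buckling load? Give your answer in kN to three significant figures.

P_cr ∝ 1/K², so P_cr,new = P_cr,old × (K_old/K_new)² = 6.44 × (0.7/2)²
= 6.44 × 0.1225 = 0.789 kN

P_cr ≈ 0.789 kN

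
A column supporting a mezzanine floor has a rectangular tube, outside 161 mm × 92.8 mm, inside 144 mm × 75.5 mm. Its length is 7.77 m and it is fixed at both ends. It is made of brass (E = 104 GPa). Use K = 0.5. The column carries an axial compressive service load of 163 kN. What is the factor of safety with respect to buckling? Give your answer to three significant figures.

Weak-axis I_min = (h_o·b_o³ − h_i·b_i³)/12 with b_o = 92.8, b_i = 75.50 mm (shorter outer/inner sides).
I_min = (161×92.8³ − 144.0×75.50³)/12 = 5.558×10^6 mm⁴
I = 5.558×10^6 mm⁴ = 5.558×10^-6 m⁴
Effective length L_e = K·L = 0.5 × 7.77 = 3.885 m
P_cr = π²EI / L_e² = π² × 104×10⁹ × 5.558×10^-6 / 3.885² = 3.780×10^5 N
Factor of safety n = P_cr / P = 377.97 / 163 = 2.32

n ≈ 2.32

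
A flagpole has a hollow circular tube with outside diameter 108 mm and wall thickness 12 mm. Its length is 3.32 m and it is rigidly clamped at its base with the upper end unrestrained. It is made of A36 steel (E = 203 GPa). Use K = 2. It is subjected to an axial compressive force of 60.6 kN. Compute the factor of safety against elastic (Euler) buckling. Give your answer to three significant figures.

n ≈ 3.18

Inner diameter d_i = 108 − 2×12 = 84.00 mm
I = π(d_o⁴ − d_i⁴)/64 = π(108⁴ − 84.00⁴)/64 = 4.234×10^6 mm⁴
I = 4.234×10^6 mm⁴ = 4.234×10^-6 m⁴
Effective length L_e = K·L = 2 × 3.32 = 6.640 m
P_cr = π²EI / L_e² = π² × 203×10⁹ × 4.234×10^-6 / 6.640² = 1.924×10^5 N
Factor of safety n = P_cr / P = 192.42 / 60.6 = 3.18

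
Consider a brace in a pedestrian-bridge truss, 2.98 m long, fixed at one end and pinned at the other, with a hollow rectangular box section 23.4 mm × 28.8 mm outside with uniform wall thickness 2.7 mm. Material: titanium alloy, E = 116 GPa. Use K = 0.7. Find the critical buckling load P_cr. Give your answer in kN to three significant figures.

Inner dimensions: h_i = 28.8 − 2×2.7 = 23.40 mm, b_i = 23.4 − 2×2.7 = 18.00 mm
Weak-axis I_min = (h_o·b_o³ − h_i·b_i³)/12 with b_o = 23.4, b_i = 18.00 mm (shorter outer/inner sides).
I_min = (28.8×23.4³ − 23.40×18.00³)/12 = 1.938×10^4 mm⁴
I = 1.938×10^4 mm⁴ = 1.938×10^-8 m⁴
Effective length L_e = K·L = 0.7 × 2.98 = 2.086 m
P_cr = π²EI / L_e² = π² × 116×10⁹ × 1.938×10^-8 / 2.086² = 5.099×10^3 N

P_cr ≈ 5.10 kN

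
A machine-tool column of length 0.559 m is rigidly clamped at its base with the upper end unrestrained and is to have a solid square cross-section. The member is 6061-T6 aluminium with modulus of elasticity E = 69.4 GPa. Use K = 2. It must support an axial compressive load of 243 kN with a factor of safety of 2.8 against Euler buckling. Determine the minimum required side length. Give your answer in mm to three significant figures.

a ≈ 62.1 mm

Required P_cr = n·P = 2.8 × 243 = 680.4 kN
L_e = K·L = 2 × 0.559 = 1.118 m
Required I = P_cr·L_e²/(π²E) = 6.804×10^5 × 1.118² / (π² × 6.94×10^10) = 1.242×10^-6 m⁴
I_req = 1.242×10^6 mm⁴
Solid square: I = a⁴/12  ⇒  a = (12I)^(1/4) = (12×1.242×10^6)^(1/4) = 62.1 mm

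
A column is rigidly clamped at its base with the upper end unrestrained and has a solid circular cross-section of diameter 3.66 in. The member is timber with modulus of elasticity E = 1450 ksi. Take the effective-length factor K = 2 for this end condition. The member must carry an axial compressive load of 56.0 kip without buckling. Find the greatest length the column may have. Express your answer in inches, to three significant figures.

I = πd⁴/64 = π×3.66⁴/64 = 8.808 in⁴
At the buckling limit P_cr = P = 5.600×10^4 lb
From P_cr = π²EI/(K·L)²:  L = (1/K)·√(π²EI/P_cr) = (1/2)·√(π²×1.45×10^6×8.808/5.600×10^4)
L = 23.7 in

L_max ≈ 23.7 in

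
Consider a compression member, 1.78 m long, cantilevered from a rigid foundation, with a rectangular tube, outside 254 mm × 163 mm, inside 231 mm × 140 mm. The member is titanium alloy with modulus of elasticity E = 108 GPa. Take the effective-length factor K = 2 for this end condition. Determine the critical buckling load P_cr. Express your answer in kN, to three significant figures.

P_cr ≈ 3270 kN

Weak-axis I_min = (h_o·b_o³ − h_i·b_i³)/12 with b_o = 163, b_i = 140.0 mm (shorter outer/inner sides).
I_min = (254×163³ − 231.0×140.0³)/12 = 3.885×10^7 mm⁴
I = 3.885×10^7 mm⁴ = 3.885×10^-5 m⁴
Effective length L_e = K·L = 2 × 1.78 = 3.560 m
P_cr = π²EI / L_e² = π² × 108×10⁹ × 3.885×10^-5 / 3.560² = 3.267×10^6 N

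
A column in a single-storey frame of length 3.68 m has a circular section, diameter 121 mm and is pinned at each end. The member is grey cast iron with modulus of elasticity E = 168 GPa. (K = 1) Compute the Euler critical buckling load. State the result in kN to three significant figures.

P_cr ≈ 1290 kN

I = πd⁴/64 = π×121⁴/64 = 1.052×10^7 mm⁴
I = 1.052×10^7 mm⁴ = 1.052×10^-5 m⁴
Effective length L_e = K·L = 1 × 3.68 = 3.680 m
P_cr = π²EI / L_e² = π² × 168×10⁹ × 1.052×10^-5 / 3.680² = 1.288×10^6 N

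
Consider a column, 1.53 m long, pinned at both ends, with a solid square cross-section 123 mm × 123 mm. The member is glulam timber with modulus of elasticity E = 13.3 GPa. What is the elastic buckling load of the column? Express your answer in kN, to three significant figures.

I = a⁴/12 = 123⁴/12 = 1.907×10^7 mm⁴
I = 1.907×10^7 mm⁴ = 1.907×10^-5 m⁴
Effective length L_e = K·L = 1 × 1.53 = 1.530 m
P_cr = π²EI / L_e² = π² × 13.3×10⁹ × 1.907×10^-5 / 1.530² = 1.070×10^6 N

P_cr ≈ 1070 kN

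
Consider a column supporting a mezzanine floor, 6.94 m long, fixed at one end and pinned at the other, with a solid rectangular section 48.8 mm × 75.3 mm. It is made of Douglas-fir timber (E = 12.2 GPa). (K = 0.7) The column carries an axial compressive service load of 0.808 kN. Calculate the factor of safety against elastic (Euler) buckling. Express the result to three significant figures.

Buckling occurs about the weak axis: I_min = h·b³/12 with b = 48.8 mm (the shorter side).
I_min = 75.3×48.8³/12 = 7.292×10^5 mm⁴
I = 7.292×10^5 mm⁴ = 7.292×10^-7 m⁴
Effective length L_e = K·L = 0.7 × 6.94 = 4.858 m
P_cr = π²EI / L_e² = π² × 12.2×10⁹ × 7.292×10^-7 / 4.858² = 3.721×10^3 N
Factor of safety n = P_cr / P = 3.7206 / 0.808 = 4.60

n ≈ 4.60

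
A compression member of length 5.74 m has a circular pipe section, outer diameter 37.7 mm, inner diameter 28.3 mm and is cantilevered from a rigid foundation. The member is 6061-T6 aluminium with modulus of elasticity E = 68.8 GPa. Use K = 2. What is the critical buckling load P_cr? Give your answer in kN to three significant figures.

d_o = 37.7 mm, d_i = 28.3 mm
I = π(d_o⁴ − d_i⁴)/64 = π(37.7⁴ − 28.30⁴)/64 = 6.767×10^4 mm⁴
I = 6.767×10^4 mm⁴ = 6.767×10^-8 m⁴
Effective length L_e = K·L = 2 × 5.74 = 11.48 m
P_cr = π²EI / L_e² = π² × 68.8×10⁹ × 6.767×10^-8 / 11.48² = 348.7 N

P_cr ≈ 0.349 kN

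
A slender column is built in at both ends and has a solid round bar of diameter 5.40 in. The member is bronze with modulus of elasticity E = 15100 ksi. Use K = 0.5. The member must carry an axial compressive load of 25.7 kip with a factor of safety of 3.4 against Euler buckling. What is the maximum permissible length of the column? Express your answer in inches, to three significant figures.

I = πd⁴/64 = π×5.40⁴/64 = 41.74 in⁴
Required critical load P_cr = n·P = 3.4 × 25.7 = 87.38 kip = 8.738×10^4 lb
From P_cr = π²EI/(K·L)²:  L = (1/K)·√(π²EI/P_cr) = (1/0.5)·√(π²×1.51×10^7×41.74/8.738×10^4)
L = 534 in

L_max ≈ 534 in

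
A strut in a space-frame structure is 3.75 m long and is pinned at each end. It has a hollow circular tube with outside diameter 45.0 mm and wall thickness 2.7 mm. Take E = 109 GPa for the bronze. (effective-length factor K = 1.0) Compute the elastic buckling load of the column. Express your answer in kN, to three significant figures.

Inner diameter d_i = 45.0 − 2×2.7 = 39.60 mm
I = π(d_o⁴ − d_i⁴)/64 = π(45.0⁴ − 39.60⁴)/64 = 8.058×10^4 mm⁴
I = 8.058×10^4 mm⁴ = 8.058×10^-8 m⁴
Effective length L_e = K·L = 1 × 3.75 = 3.750 m
P_cr = π²EI / L_e² = π² × 109×10⁹ × 8.058×10^-8 / 3.750² = 6.164×10^3 N

P_cr ≈ 6.16 kN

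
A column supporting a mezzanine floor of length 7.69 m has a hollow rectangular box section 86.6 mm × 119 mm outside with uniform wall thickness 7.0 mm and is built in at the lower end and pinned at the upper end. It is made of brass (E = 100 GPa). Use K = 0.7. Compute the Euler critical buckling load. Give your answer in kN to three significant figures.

P_cr ≈ 105 kN

Inner dimensions: h_i = 119 − 2×7.0 = 105.0 mm, b_i = 86.6 − 2×7.0 = 72.60 mm
Weak-axis I_min = (h_o·b_o³ − h_i·b_i³)/12 with b_o = 86.6, b_i = 72.60 mm (shorter outer/inner sides).
I_min = (119×86.6³ − 105.0×72.60³)/12 = 3.092×10^6 mm⁴
I = 3.092×10^6 mm⁴ = 3.092×10^-6 m⁴
Effective length L_e = K·L = 0.7 × 7.69 = 5.383 m
P_cr = π²EI / L_e² = π² × 100×10⁹ × 3.092×10^-6 / 5.383² = 1.053×10^5 N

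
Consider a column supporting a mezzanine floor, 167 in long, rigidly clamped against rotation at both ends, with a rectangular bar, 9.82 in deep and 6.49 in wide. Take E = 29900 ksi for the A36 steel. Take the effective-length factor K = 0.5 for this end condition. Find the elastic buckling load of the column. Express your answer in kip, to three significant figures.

P_cr ≈ 9470 kip

Buckling occurs about the weak axis: I_min = h·b³/12 with b = 6.49 in (the shorter side).
I_min = 9.82×6.49³/12 = 223.7 in⁴
Effective length L_e = K·L = 0.5 × 167 = 83.50 in
P_cr = π²EI / L_e² = π² × 29900×10³ × 223.7 / 83.50² = 9.468×10^6 lb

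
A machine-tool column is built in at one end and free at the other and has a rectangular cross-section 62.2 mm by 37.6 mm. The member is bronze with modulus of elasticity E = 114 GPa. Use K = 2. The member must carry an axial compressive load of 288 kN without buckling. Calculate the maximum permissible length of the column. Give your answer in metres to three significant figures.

Buckling occurs about the weak axis: I_min = h·b³/12 with b = 37.6 mm (the shorter side).
I_min = 62.2×37.6³/12 = 2.755×10^5 mm⁴
I = 2.755×10^-7 m⁴
At the buckling limit P_cr = P = 2.880×10^5 N
From P_cr = π²EI/(K·L)²:  L = (1/K)·√(π²EI/P_cr) = (1/2)·√(π²×1.14×10^11×2.755×10^-7/2.880×10^5)
L = 0.519 m

L_max ≈ 0.519 m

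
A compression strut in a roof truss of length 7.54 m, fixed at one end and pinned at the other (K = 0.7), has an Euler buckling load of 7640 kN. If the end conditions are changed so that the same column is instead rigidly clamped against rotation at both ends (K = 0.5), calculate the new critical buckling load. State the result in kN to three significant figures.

P_cr ∝ 1/K², so P_cr,new = P_cr,old × (K_old/K_new)² = 7640 × (0.7/0.5)²
= 7640 × 1.960 = 15000 kN

P_cr ≈ 15000 kN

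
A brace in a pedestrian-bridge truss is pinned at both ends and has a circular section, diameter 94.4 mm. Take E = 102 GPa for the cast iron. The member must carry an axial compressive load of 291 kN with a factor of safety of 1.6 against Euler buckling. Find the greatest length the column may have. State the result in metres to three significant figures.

L_max ≈ 2.90 m

I = πd⁴/64 = π×94.4⁴/64 = 3.898×10^6 mm⁴
I = 3.898×10^-6 m⁴
Required critical load P_cr = n·P = 1.6 × 291 = 465.6 kN = 4.656×10^5 N
From P_cr = π²EI/(K·L)²:  L = (1/K)·√(π²EI/P_cr) = (1/1)·√(π²×1.02×10^11×3.898×10^-6/4.656×10^5)
L = 2.90 m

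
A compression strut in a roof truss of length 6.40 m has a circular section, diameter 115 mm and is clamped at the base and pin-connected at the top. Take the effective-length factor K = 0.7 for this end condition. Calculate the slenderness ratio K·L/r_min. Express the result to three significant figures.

λ ≈ 156

For a solid circle r = d/4 = 115/4 = 28.75 mm
L_e = K·L = 0.7 × 6.40 m = 4.480 m = 4480.0 mm
λ = L_e / r_min = 4480.0 / 28.75 = 156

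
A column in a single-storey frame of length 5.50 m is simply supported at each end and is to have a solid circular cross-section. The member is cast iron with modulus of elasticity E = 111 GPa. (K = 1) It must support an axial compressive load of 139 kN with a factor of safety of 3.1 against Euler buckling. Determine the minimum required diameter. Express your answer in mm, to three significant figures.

Required P_cr = n·P = 3.1 × 139 = 430.9 kN
L_e = K·L = 1 × 5.50 = 5.500 m
Required I = P_cr·L_e²/(π²E) = 4.309×10^5 × 5.500² / (π² × 1.11×10^11) = 1.190×10^-5 m⁴
I_req = 1.190×10^7 mm⁴
Solid circle: I = πd⁴/64  ⇒  d = (64I/π)^(1/4) = (64×1.190×10^7/π)^(1/4) = 125 mm

d ≈ 125 mm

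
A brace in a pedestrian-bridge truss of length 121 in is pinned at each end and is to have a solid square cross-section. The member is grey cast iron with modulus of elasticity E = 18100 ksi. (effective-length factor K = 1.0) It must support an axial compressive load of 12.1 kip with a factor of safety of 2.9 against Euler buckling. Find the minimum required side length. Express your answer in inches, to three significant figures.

a ≈ 2.42 in

Required P_cr = n·P = 2.9 × 12.1 = 35.09 kip
L_e = K·L = 1 × 121 = 121.0 in
Required I = P_cr·L_e²/(π²E) = 3.509×10^4 × 121.0² / (π² × 1.81×10^7) = 2.876 in⁴
Solid square: I = a⁴/12  ⇒  a = (12I)^(1/4) = (12×2.876)^(1/4) = 2.42 in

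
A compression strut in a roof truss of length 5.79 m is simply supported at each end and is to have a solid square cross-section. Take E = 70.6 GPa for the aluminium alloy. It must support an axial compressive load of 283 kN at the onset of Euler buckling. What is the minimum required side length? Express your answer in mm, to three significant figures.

L_e = K·L = 1 × 5.79 = 5.790 m
Required I = P_cr·L_e²/(π²E) = 2.830×10^5 × 5.790² / (π² × 7.06×10^10) = 1.362×10^-5 m⁴
I_req = 1.362×10^7 mm⁴
Solid square: I = a⁴/12  ⇒  a = (12I)^(1/4) = (12×1.362×10^7)^(1/4) = 113 mm

a ≈ 113 mm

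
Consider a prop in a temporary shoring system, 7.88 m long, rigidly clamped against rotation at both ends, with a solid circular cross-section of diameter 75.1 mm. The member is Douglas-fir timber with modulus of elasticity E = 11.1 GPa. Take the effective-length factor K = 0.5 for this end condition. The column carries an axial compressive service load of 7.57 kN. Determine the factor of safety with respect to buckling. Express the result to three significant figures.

n ≈ 1.46

I = πd⁴/64 = π×75.1⁴/64 = 1.561×10^6 mm⁴
I = 1.561×10^6 mm⁴ = 1.561×10^-6 m⁴
Effective length L_e = K·L = 0.5 × 7.88 = 3.940 m
P_cr = π²EI / L_e² = π² × 11.1×10⁹ × 1.561×10^-6 / 3.940² = 1.102×10^4 N
Factor of safety n = P_cr / P = 11.019 / 7.57 = 1.46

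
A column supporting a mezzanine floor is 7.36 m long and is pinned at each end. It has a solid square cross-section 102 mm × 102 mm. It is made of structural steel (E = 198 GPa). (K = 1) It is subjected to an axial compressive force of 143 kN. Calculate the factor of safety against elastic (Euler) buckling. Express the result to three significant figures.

n ≈ 2.28

I = a⁴/12 = 102⁴/12 = 9.020×10^6 mm⁴
I = 9.020×10^6 mm⁴ = 9.020×10^-6 m⁴
Effective length L_e = K·L = 1 × 7.36 = 7.360 m
P_cr = π²EI / L_e² = π² × 198×10⁹ × 9.020×10^-6 / 7.360² = 3.254×10^5 N
Factor of safety n = P_cr / P = 325.41 / 143 = 2.28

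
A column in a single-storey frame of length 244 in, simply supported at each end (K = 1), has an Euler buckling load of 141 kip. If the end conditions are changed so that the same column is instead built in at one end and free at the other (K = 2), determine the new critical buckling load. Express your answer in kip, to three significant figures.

P_cr ≈ 35.2 kip

P_cr ∝ 1/K², so P_cr,new = P_cr,old × (K_old/K_new)² = 141 × (1/2)²
= 141 × 0.2500 = 35.2 kip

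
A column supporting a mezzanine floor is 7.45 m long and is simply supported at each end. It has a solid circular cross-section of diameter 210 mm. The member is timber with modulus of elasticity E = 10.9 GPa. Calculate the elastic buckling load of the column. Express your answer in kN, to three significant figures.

I = πd⁴/64 = π×210⁴/64 = 9.547×10^7 mm⁴
I = 9.547×10^7 mm⁴ = 9.547×10^-5 m⁴
Effective length L_e = K·L = 1 × 7.45 = 7.450 m
P_cr = π²EI / L_e² = π² × 10.9×10⁹ × 9.547×10^-5 / 7.450² = 1.850×10^5 N

P_cr ≈ 185 kN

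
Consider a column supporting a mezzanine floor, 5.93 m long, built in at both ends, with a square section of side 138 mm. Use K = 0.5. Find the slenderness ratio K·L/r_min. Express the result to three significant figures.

For a square r = a/√12 = 138/√12 = 39.84 mm
L_e = K·L = 0.5 × 5.93 m = 2.965 m = 2965.0 mm
λ = L_e / r_min = 2965.0 / 39.84 = 74.4

λ ≈ 74.4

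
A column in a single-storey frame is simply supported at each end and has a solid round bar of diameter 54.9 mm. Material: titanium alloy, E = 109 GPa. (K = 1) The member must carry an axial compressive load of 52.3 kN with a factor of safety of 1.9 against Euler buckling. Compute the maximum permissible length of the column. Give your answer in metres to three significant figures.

L_max ≈ 2.20 m

I = πd⁴/64 = π×54.9⁴/64 = 4.459×10^5 mm⁴
I = 4.459×10^-7 m⁴
Required critical load P_cr = n·P = 1.9 × 52.3 = 99.37 kN = 9.937×10^4 N
From P_cr = π²EI/(K·L)²:  L = (1/K)·√(π²EI/P_cr) = (1/1)·√(π²×1.09×10^11×4.459×10^-7/9.937×10^4)
L = 2.20 m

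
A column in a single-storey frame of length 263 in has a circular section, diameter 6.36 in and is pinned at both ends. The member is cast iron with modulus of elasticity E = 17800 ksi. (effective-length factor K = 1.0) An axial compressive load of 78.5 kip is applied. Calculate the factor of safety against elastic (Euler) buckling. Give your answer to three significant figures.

n ≈ 2.60

I = πd⁴/64 = π×6.36⁴/64 = 80.32 in⁴
Effective length L_e = K·L = 1 × 263 = 263.0 in
P_cr = π²EI / L_e² = π² × 17800×10³ × 80.32 / 263.0² = 2.040×10^5 lb
Factor of safety n = P_cr / P = 203.99 / 78.5 = 2.60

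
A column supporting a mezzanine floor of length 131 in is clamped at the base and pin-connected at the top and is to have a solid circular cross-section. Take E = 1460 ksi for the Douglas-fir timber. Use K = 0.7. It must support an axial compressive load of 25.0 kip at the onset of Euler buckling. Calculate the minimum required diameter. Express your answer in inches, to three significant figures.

L_e = K·L = 0.7 × 131 = 91.70 in
Required I = P_cr·L_e²/(π²E) = 2.500×10^4 × 91.70² / (π² × 1.46×10^6) = 14.59 in⁴
Solid circle: I = πd⁴/64  ⇒  d = (64I/π)^(1/4) = (64×14.59/π)^(1/4) = 4.15 in

d ≈ 4.15 in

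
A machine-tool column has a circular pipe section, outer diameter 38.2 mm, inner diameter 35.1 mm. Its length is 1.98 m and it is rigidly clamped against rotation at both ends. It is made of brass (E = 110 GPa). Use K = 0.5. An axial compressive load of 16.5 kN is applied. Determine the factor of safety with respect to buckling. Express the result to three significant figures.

d_o = 38.2 mm, d_i = 35.1 mm
I = π(d_o⁴ − d_i⁴)/64 = π(38.2⁴ − 35.10⁴)/64 = 3.002×10^4 mm⁴
I = 3.002×10^4 mm⁴ = 3.002×10^-8 m⁴
Effective length L_e = K·L = 0.5 × 1.98 = 0.9900 m
P_cr = π²EI / L_e² = π² × 110×10⁹ × 3.002×10^-8 / 0.9900² = 3.325×10^4 N
Factor of safety n = P_cr / P = 33.252 / 16.5 = 2.02

n ≈ 2.02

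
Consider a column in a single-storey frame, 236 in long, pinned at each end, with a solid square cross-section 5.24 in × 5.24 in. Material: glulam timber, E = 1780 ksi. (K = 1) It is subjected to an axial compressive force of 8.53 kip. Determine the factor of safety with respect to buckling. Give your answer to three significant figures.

I = a⁴/12 = 5.24⁴/12 = 62.83 in⁴
Effective length L_e = K·L = 1 × 236 = 236.0 in
P_cr = π²EI / L_e² = π² × 1780×10³ × 62.83 / 236.0² = 1.982×10^4 lb
Factor of safety n = P_cr / P = 19.817 / 8.53 = 2.32

n ≈ 2.32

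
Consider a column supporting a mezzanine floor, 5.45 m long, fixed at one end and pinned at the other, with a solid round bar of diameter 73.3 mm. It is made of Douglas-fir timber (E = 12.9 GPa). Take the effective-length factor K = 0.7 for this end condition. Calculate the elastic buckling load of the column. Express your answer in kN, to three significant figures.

I = πd⁴/64 = π×73.3⁴/64 = 1.417×10^6 mm⁴
I = 1.417×10^6 mm⁴ = 1.417×10^-6 m⁴
Effective length L_e = K·L = 0.7 × 5.45 = 3.815 m
P_cr = π²EI / L_e² = π² × 12.9×10⁹ × 1.417×10^-6 / 3.815² = 1.240×10^4 N

P_cr ≈ 12.4 kN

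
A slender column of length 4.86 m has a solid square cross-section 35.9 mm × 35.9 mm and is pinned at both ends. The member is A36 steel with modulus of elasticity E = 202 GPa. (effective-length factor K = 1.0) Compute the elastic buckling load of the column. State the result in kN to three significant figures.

I = a⁴/12 = 35.9⁴/12 = 1.384×10^5 mm⁴
I = 1.384×10^5 mm⁴ = 1.384×10^-7 m⁴
Effective length L_e = K·L = 1 × 4.86 = 4.860 m
P_cr = π²EI / L_e² = π² × 202×10⁹ × 1.384×10^-7 / 4.860² = 1.168×10^4 N

P_cr ≈ 11.7 kN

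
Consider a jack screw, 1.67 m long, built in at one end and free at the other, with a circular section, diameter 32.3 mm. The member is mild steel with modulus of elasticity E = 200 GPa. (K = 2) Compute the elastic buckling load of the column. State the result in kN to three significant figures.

I = πd⁴/64 = π×32.3⁴/64 = 5.343×10^4 mm⁴
I = 5.343×10^4 mm⁴ = 5.343×10^-8 m⁴
Effective length L_e = K·L = 2 × 1.67 = 3.340 m
P_cr = π²EI / L_e² = π² × 200×10⁹ × 5.343×10^-8 / 3.340² = 9.454×10^3 N

P_cr ≈ 9.45 kN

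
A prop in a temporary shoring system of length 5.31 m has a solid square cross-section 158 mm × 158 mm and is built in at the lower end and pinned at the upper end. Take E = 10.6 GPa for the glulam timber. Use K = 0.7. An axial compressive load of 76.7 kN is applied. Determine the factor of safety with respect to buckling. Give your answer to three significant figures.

I = a⁴/12 = 158⁴/12 = 5.193×10^7 mm⁴
I = 5.193×10^7 mm⁴ = 5.193×10^-5 m⁴
Effective length L_e = K·L = 0.7 × 5.31 = 3.717 m
P_cr = π²EI / L_e² = π² × 10.6×10⁹ × 5.193×10^-5 / 3.717² = 3.932×10^5 N
Factor of safety n = P_cr / P = 393.25 / 76.7 = 5.13

n ≈ 5.13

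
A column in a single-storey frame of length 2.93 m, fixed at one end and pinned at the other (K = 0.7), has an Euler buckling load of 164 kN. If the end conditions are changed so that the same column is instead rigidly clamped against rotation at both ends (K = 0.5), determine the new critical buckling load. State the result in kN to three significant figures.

P_cr ≈ 321 kN

P_cr ∝ 1/K², so P_cr,new = P_cr,old × (K_old/K_new)² = 164 × (0.7/0.5)²
= 164 × 1.960 = 321 kN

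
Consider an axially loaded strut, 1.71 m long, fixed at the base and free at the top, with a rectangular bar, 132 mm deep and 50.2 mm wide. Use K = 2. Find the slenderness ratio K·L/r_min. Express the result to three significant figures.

λ ≈ 236

Buckling occurs about the weak axis: I_min = h·b³/12 with b = 50.2 mm (the shorter side).
I_min = 132×50.2³/12 = 1.392×10^6 mm⁴
A = 6.626×10^3 mm²;  r_min = √(I/A) = √(1.392×10^6/6.626×10^3) = 14.49 mm
L_e = K·L = 2 × 1.71 m = 3.420 m = 3420.0 mm
λ = L_e / r_min = 3420.0 / 14.49 = 236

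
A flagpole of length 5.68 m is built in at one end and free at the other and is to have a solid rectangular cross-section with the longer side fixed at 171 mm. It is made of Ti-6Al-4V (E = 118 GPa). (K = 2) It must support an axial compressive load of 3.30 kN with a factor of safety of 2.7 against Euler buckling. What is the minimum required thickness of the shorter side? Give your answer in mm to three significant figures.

b ≈ 41.1 mm

Required P_cr = n·P = 2.7 × 3.30 = 8.910 kN
L_e = K·L = 2 × 5.68 = 11.36 m
Required I = P_cr·L_e²/(π²E) = 8.910×10^3 × 11.36² / (π² × 1.18×10^11) = 9.873×10^-7 m⁴
I_req = 9.873×10^5 mm⁴
Rectangle, weak axis: I_min = h·b³/12 with h = 171 mm fixed  ⇒  b = (12I/h)^(1/3) = 41.1 mm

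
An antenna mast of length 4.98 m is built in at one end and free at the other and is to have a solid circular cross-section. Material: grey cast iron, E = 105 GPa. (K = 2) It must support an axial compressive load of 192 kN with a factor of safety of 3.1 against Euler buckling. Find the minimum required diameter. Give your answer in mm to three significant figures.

d ≈ 185 mm

Required P_cr = n·P = 3.1 × 192 = 595.2 kN
L_e = K·L = 2 × 4.98 = 9.960 m
Required I = P_cr·L_e²/(π²E) = 5.952×10^5 × 9.960² / (π² × 1.05×10^11) = 5.698×10^-5 m⁴
I_req = 5.698×10^7 mm⁴
Solid circle: I = πd⁴/64  ⇒  d = (64I/π)^(1/4) = (64×5.698×10^7/π)^(1/4) = 185 mm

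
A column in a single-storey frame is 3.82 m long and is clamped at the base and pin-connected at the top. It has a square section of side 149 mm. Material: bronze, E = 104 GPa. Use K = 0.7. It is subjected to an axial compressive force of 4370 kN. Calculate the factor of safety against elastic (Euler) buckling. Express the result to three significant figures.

n ≈ 1.35

I = a⁴/12 = 149⁴/12 = 4.107×10^7 mm⁴
I = 4.107×10^7 mm⁴ = 4.107×10^-5 m⁴
Effective length L_e = K·L = 0.7 × 3.82 = 2.674 m
P_cr = π²EI / L_e² = π² × 104×10⁹ × 4.107×10^-5 / 2.674² = 5.896×10^6 N
Factor of safety n = P_cr / P = 5896.2 / 4370 = 1.35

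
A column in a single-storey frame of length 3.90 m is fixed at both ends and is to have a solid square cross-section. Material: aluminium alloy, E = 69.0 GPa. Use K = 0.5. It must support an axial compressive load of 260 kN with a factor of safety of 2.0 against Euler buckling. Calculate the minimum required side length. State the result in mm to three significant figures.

a ≈ 76.8 mm

Required P_cr = n·P = 2.0 × 260 = 520.0 kN
L_e = K·L = 0.5 × 3.90 = 1.950 m
Required I = P_cr·L_e²/(π²E) = 5.200×10^5 × 1.950² / (π² × 6.90×10^10) = 2.904×10^-6 m⁴
I_req = 2.904×10^6 mm⁴
Solid square: I = a⁴/12  ⇒  a = (12I)^(1/4) = (12×2.904×10^6)^(1/4) = 76.8 mm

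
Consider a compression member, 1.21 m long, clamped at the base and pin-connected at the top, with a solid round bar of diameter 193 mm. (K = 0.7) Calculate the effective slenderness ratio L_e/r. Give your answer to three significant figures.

I = πd⁴/64 = π×193⁴/64 = 6.811×10^7 mm⁴
A = 2.926×10^4 mm²;  r_min = √(I/A) = √(6.811×10^7/2.926×10^4) = 48.25 mm
L_e = K·L = 0.7 × 1.21 m = 0.8470 m = 847.00 mm
λ = L_e / r_min = 847.00 / 48.25 = 17.6

λ ≈ 17.6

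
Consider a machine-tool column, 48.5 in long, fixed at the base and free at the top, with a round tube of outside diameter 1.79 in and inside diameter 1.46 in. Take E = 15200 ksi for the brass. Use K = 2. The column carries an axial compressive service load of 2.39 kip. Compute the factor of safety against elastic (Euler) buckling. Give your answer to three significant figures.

d_o = 1.79 in, d_i = 1.46 in
I = π(d_o⁴ − d_i⁴)/64 = π(1.79⁴ − 1.460⁴)/64 = 0.2809 in⁴
Effective length L_e = K·L = 2 × 48.5 = 97.00 in
P_cr = π²EI / L_e² = π² × 15200×10³ × 0.2809 / 97.00² = 4.479×10^3 lb
Factor of safety n = P_cr / P = 4.4788 / 2.39 = 1.87

n ≈ 1.87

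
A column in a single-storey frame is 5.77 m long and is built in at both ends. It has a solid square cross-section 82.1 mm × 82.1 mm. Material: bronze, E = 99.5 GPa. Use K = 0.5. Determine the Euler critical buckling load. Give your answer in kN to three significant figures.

I = a⁴/12 = 82.1⁴/12 = 3.786×10^6 mm⁴
I = 3.786×10^6 mm⁴ = 3.786×10^-6 m⁴
Effective length L_e = K·L = 0.5 × 5.77 = 2.885 m
P_cr = π²EI / L_e² = π² × 99.5×10⁹ × 3.786×10^-6 / 2.885² = 4.467×10^5 N

P_cr ≈ 447 kN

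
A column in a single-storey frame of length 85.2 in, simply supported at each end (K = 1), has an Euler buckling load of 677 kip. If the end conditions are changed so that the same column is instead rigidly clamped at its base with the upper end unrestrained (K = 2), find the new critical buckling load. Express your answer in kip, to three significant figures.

P_cr ≈ 169 kip

P_cr ∝ 1/K², so P_cr,new = P_cr,old × (K_old/K_new)² = 677 × (1/2)²
= 677 × 0.2500 = 169 kip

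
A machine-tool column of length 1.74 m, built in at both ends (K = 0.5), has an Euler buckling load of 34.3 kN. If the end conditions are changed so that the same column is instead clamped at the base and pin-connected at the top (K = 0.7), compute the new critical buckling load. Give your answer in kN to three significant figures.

P_cr ∝ 1/K², so P_cr,new = P_cr,old × (K_old/K_new)² = 34.3 × (0.5/0.7)²
= 34.3 × 0.5102 = 17.5 kN

P_cr ≈ 17.5 kN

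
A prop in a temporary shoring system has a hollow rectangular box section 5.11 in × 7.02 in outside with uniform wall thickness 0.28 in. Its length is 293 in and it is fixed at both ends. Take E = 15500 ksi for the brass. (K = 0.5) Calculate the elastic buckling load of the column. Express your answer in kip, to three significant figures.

P_cr ≈ 195 kip

Inner dimensions: h_i = 7.02 − 2×0.28 = 6.460 in, b_i = 5.11 − 2×0.28 = 4.550 in
Weak-axis I_min = (h_o·b_o³ − h_i·b_i³)/12 with b_o = 5.11, b_i = 4.550 in (shorter outer/inner sides).
I_min = (7.02×5.11³ − 6.460×4.550³)/12 = 27.35 in⁴
Effective length L_e = K·L = 0.5 × 293 = 146.5 in
P_cr = π²EI / L_e² = π² × 15500×10³ × 27.35 / 146.5² = 1.949×10^5 lb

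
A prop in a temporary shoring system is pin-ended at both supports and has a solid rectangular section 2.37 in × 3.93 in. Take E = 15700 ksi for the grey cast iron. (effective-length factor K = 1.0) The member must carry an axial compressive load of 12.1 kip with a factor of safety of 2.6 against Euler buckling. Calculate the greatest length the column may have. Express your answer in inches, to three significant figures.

L_max ≈ 147 in

Buckling occurs about the weak axis: I_min = h·b³/12 with b = 2.37 in (the shorter side).
I_min = 3.93×2.37³/12 = 4.360 in⁴
Required critical load P_cr = n·P = 2.6 × 12.1 = 31.46 kip = 3.146×10^4 lb
From P_cr = π²EI/(K·L)²:  L = (1/K)·√(π²EI/P_cr) = (1/1)·√(π²×1.57×10^7×4.360/3.146×10^4)
L = 147 in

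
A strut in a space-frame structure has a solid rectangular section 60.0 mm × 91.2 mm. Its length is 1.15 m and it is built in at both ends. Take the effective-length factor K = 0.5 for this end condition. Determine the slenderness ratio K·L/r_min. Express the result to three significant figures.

Buckling occurs about the weak axis: I_min = h·b³/12 with b = 60.0 mm (the shorter side).
I_min = 91.2×60.0³/12 = 1.642×10^6 mm⁴
A = 5.472×10^3 mm²;  r_min = √(I/A) = √(1.642×10^6/5.472×10^3) = 17.32 mm
L_e = K·L = 0.5 × 1.15 m = 0.5750 m = 575.00 mm
λ = L_e / r_min = 575.00 / 17.32 = 33.2

λ ≈ 33.2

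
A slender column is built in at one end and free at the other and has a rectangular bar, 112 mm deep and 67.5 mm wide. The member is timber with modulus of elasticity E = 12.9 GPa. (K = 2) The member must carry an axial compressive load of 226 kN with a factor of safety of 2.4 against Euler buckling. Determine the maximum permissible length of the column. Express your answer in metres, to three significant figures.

Buckling occurs about the weak axis: I_min = h·b³/12 with b = 67.5 mm (the shorter side).
I_min = 112×67.5³/12 = 2.870×10^6 mm⁴
I = 2.870×10^-6 m⁴
Required critical load P_cr = n·P = 2.4 × 226 = 542.4 kN = 5.424×10^5 N
From P_cr = π²EI/(K·L)²:  L = (1/K)·√(π²EI/P_cr) = (1/2)·√(π²×1.29×10^10×2.870×10^-6/5.424×10^5)
L = 0.410 m

L_max ≈ 0.410 m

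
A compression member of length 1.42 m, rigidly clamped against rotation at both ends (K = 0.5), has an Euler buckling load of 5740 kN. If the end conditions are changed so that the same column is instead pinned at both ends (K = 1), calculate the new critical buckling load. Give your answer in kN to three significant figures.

P_cr ∝ 1/K², so P_cr,new = P_cr,old × (K_old/K_new)² = 5740 × (0.5/1)²
= 5740 × 0.2500 = 1440 kN

P_cr ≈ 1440 kN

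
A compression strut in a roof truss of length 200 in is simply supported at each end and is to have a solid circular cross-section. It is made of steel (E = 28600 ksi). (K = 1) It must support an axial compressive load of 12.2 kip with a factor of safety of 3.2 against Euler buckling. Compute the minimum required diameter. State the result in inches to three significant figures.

Required P_cr = n·P = 3.2 × 12.2 = 39.04 kip
L_e = K·L = 1 × 200 = 200.0 in
Required I = P_cr·L_e²/(π²E) = 3.904×10^4 × 200.0² / (π² × 2.86×10^7) = 5.532 in⁴
Solid circle: I = πd⁴/64  ⇒  d = (64I/π)^(1/4) = (64×5.532/π)^(1/4) = 3.26 in

d ≈ 3.26 in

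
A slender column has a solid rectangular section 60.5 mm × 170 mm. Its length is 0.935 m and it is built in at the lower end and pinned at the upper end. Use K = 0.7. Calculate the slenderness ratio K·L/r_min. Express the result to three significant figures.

λ ≈ 37.5

For a rectangle r_min = b/√12 = 60.5/√12 = 17.46 mm
L_e = K·L = 0.7 × 0.935 m = 0.6545 m = 654.50 mm
λ = L_e / r_min = 654.50 / 17.46 = 37.5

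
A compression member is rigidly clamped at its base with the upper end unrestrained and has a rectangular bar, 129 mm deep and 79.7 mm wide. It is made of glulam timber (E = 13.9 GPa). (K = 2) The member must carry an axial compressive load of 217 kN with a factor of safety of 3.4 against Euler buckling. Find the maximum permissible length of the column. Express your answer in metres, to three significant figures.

Buckling occurs about the weak axis: I_min = h·b³/12 with b = 79.7 mm (the shorter side).
I_min = 129×79.7³/12 = 5.442×10^6 mm⁴
I = 5.442×10^-6 m⁴
Required critical load P_cr = n·P = 3.4 × 217 = 737.8 kN = 7.378×10^5 N
From P_cr = π²EI/(K·L)²:  L = (1/K)·√(π²EI/P_cr) = (1/2)·√(π²×1.39×10^10×5.442×10^-6/7.378×10^5)
L = 0.503 m

L_max ≈ 0.503 m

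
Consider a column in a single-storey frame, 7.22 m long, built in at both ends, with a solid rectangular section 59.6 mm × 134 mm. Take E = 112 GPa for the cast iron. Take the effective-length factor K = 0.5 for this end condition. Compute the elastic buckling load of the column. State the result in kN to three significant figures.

P_cr ≈ 201 kN

Buckling occurs about the weak axis: I_min = h·b³/12 with b = 59.6 mm (the shorter side).
I_min = 134×59.6³/12 = 2.364×10^6 mm⁴
I = 2.364×10^6 mm⁴ = 2.364×10^-6 m⁴
Effective length L_e = K·L = 0.5 × 7.22 = 3.610 m
P_cr = π²EI / L_e² = π² × 112×10⁹ × 2.364×10^-6 / 3.610² = 2.005×10^5 N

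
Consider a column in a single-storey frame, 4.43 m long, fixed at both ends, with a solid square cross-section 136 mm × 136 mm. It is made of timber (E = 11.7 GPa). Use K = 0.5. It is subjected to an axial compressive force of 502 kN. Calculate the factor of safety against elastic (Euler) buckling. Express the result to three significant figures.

n ≈ 1.34

I = a⁴/12 = 136⁴/12 = 2.851×10^7 mm⁴
I = 2.851×10^7 mm⁴ = 2.851×10^-5 m⁴
Effective length L_e = K·L = 0.5 × 4.43 = 2.215 m
P_cr = π²EI / L_e² = π² × 11.7×10⁹ × 2.851×10^-5 / 2.215² = 6.710×10^5 N
Factor of safety n = P_cr / P = 670.98 / 502 = 1.34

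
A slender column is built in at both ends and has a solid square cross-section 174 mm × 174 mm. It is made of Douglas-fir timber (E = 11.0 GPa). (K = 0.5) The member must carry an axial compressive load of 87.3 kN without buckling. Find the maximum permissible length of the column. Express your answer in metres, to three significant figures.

I = a⁴/12 = 174⁴/12 = 7.639×10^7 mm⁴
I = 7.639×10^-5 m⁴
At the buckling limit P_cr = P = 8.730×10^4 N
From P_cr = π²EI/(K·L)²:  L = (1/K)·√(π²EI/P_cr) = (1/0.5)·√(π²×1.10×10^10×7.639×10^-5/8.730×10^4)
L = 19.5 m

L_max ≈ 19.5 m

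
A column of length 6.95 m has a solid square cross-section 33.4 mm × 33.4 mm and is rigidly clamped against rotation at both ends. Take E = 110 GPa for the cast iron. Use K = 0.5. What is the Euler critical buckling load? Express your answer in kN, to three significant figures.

I = a⁴/12 = 33.4⁴/12 = 1.037×10^5 mm⁴
I = 1.037×10^5 mm⁴ = 1.037×10^-7 m⁴
Effective length L_e = K·L = 0.5 × 6.95 = 3.475 m
P_cr = π²EI / L_e² = π² × 110×10⁹ × 1.037×10^-7 / 3.475² = 9.324×10^3 N

P_cr ≈ 9.32 kN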